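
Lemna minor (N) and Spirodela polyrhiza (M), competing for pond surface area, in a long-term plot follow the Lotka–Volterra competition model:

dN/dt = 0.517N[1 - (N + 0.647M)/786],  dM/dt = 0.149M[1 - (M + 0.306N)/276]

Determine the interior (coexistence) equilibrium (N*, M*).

Setting both brackets to zero gives the nullclines N + 0.647M = 786 and 0.306N + M = 276.
Substituting M = 276 - 0.306N into the first: N(1 - 0.647·0.306) = 786 - 0.647·276.
So N* = 607/0.802 = 757, and then M* = 276 - 0.306·757 = 44.2.

N* ≈ 757, M* ≈ 44.2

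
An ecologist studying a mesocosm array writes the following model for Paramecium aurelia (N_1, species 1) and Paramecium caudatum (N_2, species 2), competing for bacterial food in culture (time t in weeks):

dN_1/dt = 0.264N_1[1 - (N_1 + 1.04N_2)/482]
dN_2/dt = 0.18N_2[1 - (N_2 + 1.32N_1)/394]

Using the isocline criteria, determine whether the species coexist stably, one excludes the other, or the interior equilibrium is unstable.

species 1 excludes species 2

Compare the nullcline intercepts: K1/α12 = 482/1.04 = 463 > K2 = 394; K2/α21 = 394/1.32 = 298 < K1 = 482.
Since the inequalities point opposite ways, species 1 can invade but species 2 cannot.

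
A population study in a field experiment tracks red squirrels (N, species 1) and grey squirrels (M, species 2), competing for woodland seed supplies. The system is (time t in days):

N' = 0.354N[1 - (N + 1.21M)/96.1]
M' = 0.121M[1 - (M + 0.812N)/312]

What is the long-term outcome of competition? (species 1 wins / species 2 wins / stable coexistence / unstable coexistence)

Compare the nullcline intercepts: K1/α12 = 96.1/1.21 = 79.4 < K2 = 312; K2/α21 = 312/0.812 = 384 > K1 = 96.1.
Since the inequalities point opposite ways, species 2 can invade but species 1 cannot.

species 2 excludes species 1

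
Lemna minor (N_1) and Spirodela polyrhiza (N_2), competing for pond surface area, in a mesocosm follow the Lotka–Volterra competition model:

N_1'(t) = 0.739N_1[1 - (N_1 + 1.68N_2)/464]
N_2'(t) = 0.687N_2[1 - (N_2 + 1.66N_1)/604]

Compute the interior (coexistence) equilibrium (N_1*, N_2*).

Setting both brackets to zero gives the nullclines N_1 + 1.68N_2 = 464 and 1.66N_1 + N_2 = 604.
Substituting N_2 = 604 - 1.66N_1 into the first: N_1(1 - 1.68·1.66) = 464 - 1.68·604.
So N_1* = -551/-1.79 = 308, and then N_2* = 604 - 1.66·308 = 92.9.

N_1* ≈ 308, N_2* ≈ 92.9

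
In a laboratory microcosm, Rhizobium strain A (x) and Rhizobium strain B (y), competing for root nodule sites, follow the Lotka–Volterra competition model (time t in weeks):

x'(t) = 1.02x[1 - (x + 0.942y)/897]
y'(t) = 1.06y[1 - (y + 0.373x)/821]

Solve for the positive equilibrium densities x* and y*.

Setting both brackets to zero gives the nullclines x + 0.942y = 897 and 0.373x + y = 821.
Substituting y = 821 - 0.373x into the first: x(1 - 0.942·0.373) = 897 - 0.942·821.
So x* = 124/0.649 = 191, and then y* = 821 - 0.373·191 = 750.

x* ≈ 191, y* ≈ 750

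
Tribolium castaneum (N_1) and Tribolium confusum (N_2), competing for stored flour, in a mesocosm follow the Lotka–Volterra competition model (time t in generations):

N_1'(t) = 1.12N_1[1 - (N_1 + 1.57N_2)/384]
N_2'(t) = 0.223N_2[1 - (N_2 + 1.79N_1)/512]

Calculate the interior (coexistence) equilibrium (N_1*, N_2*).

Setting both brackets to zero gives the nullclines N_1 + 1.57N_2 = 384 and 1.79N_1 + N_2 = 512.
Substituting N_2 = 512 - 1.79N_1 into the first: N_1(1 - 1.57·1.79) = 384 - 1.57·512.
So N_1* = -420/-1.81 = 232, and then N_2* = 512 - 1.79·232 = 96.9.

N_1* ≈ 232, N_2* ≈ 96.9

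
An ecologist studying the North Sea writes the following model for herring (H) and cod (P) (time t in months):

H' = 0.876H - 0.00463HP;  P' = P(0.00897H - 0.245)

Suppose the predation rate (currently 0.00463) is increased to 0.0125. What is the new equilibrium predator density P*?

At the interior fixed point, setting dH/dt = 0 with H > 0 fixes P* = (prey growth rate)/(HP coefficient) — independent of the other coefficients.
With the change, P* = 0.876/0.0125 = 70.1; it falls from 189.

P* ≈ 70.1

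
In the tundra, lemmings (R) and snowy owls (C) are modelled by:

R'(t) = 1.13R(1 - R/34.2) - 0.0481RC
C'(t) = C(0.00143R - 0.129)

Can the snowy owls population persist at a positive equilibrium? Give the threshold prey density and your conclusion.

Threshold R = 90.2; K < 90.2, so no, the predator goes extinct.

The predator equation gives dC/dt > 0 only when R > 0.129/0.00143 = 90.2.
Without the predator, R → K = 34.2. Since 34.2 < 90.2, the predator cannot invade.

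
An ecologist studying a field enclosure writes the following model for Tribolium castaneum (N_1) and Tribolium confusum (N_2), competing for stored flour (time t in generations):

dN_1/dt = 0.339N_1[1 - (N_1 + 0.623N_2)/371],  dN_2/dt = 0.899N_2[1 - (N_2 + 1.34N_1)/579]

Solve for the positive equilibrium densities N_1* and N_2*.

N_1* ≈ 62.3, N_2* ≈ 496

Setting both brackets to zero gives the nullclines N_1 + 0.623N_2 = 371 and 1.34N_1 + N_2 = 579.
Substituting N_2 = 579 - 1.34N_1 into the first: N_1(1 - 0.623·1.34) = 371 - 0.623·579.
So N_1* = 10.3/0.165 = 62.3, and then N_2* = 579 - 1.34·62.3 = 496.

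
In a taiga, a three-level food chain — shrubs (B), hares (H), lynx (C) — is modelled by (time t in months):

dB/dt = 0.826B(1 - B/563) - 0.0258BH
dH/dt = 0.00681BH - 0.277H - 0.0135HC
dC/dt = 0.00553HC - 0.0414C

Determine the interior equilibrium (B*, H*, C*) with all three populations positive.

B* ≈ 431, H* ≈ 7.49, C* ≈ 197

From dC/dt = 0: 0.00553H* = 0.0414, so H* = 7.49.
From dB/dt = 0: 0.826(1 - B*/563) = 0.0258·7.49, giving B* = 563·(1 - 0.234) = 431.
From dH/dt = 0: 0.00681·431 - 0.277 = 0.0135C*, so C* = 2.66/0.0135 = 197.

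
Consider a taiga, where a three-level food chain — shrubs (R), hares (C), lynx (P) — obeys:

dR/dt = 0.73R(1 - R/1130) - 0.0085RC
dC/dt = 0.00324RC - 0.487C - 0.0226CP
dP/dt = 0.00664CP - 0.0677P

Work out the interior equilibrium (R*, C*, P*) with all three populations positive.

R* ≈ 996, C* ≈ 10.2, P* ≈ 121

From dP/dt = 0: 0.00664C* = 0.0677, so C* = 10.2.
From dR/dt = 0: 0.73(1 - R*/1130) = 0.0085·10.2, giving R* = 1130·(1 - 0.119) = 996.
From dC/dt = 0: 0.00324·996 - 0.487 = 0.0226P*, so P* = 2.74/0.0226 = 121.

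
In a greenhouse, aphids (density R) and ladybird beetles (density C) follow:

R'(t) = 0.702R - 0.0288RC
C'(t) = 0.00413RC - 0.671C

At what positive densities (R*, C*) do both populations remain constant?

R* ≈ 162, C* ≈ 24.4

Set dC/dt = 0 with C > 0: 0.00413R - 0.671 = 0, so R* = 0.671/0.00413 = 162.
Set dR/dt = 0 with R > 0: 0.702 - 0.0288C = 0, so C* = 0.702/0.0288 = 24.4.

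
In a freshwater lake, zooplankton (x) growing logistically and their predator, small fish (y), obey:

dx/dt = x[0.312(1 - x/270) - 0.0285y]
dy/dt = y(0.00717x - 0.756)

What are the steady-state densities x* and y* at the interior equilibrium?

From dy/dt = 0 with y > 0: 0.00717x* = 0.756, so x* = 105.
Substitute into dx/dt = 0: 0.312(1 - 105/270) = 0.0285y*.
The bracket is 0.609, giving y* = 0.19/0.0285 = 6.67.

x* ≈ 105, y* ≈ 6.67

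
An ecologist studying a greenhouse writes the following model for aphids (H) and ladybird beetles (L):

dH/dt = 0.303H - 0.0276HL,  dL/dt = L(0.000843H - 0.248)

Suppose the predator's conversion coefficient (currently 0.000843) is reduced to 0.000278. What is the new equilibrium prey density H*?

At the interior fixed point, setting dL/dt = 0 with L > 0 fixes H* = (predator death rate)/(HL coefficient) — independent of the other coefficients.
With the change, H* = 0.248/0.000278 = 892; it rises from 294.

H* ≈ 892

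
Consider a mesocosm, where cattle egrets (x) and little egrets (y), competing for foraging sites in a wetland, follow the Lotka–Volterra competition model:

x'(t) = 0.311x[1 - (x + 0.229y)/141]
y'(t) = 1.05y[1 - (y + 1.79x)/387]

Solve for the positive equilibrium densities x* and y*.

Setting both brackets to zero gives the nullclines x + 0.229y = 141 and 1.79x + y = 387.
Substituting y = 387 - 1.79x into the first: x(1 - 0.229·1.79) = 141 - 0.229·387.
So x* = 52.4/0.59 = 88.8, and then y* = 387 - 1.79·88.8 = 228.

x* ≈ 88.8, y* ≈ 228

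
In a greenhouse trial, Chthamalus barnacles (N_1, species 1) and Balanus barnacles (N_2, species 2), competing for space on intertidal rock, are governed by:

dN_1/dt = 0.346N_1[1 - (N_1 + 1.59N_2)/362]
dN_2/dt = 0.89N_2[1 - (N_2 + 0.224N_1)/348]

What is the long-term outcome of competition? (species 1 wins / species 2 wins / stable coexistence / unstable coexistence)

Compare the nullcline intercepts: K1/α12 = 362/1.59 = 228 < K2 = 348; K2/α21 = 348/0.224 = 1550 > K1 = 362.
Since the inequalities point opposite ways, species 2 can invade but species 1 cannot.

species 2 excludes species 1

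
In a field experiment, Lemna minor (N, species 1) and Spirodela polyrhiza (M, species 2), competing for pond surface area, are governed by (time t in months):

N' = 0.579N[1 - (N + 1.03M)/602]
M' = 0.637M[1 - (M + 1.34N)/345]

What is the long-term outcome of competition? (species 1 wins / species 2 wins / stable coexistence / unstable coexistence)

Compare the nullcline intercepts: K1/α12 = 602/1.03 = 584 > K2 = 345; K2/α21 = 345/1.34 = 257 < K1 = 602.
Since the inequalities point opposite ways, species 1 can invade but species 2 cannot.

species 1 excludes species 2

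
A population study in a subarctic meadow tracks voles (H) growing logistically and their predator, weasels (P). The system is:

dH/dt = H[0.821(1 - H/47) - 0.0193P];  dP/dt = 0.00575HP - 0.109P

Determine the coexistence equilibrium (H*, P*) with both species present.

H* ≈ 19, P* ≈ 25.4

From dP/dt = 0 with P > 0: 0.00575H* = 0.109, so H* = 19.
Substitute into dH/dt = 0: 0.821(1 - 19/47) = 0.0193P*.
The bracket is 0.597, giving P* = 0.49/0.0193 = 25.4.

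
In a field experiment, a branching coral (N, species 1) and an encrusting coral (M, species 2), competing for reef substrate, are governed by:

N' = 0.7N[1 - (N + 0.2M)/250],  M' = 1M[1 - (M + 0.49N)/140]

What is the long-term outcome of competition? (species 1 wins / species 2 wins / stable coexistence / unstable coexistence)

Compare the nullcline intercepts: K1/α12 = 250/0.2 = 1250 > K2 = 140; K2/α21 = 140/0.49 = 286 > K1 = 250.
Since both inequalities hold, each species can invade when rare, so the interior equilibrium is stable.

stable coexistence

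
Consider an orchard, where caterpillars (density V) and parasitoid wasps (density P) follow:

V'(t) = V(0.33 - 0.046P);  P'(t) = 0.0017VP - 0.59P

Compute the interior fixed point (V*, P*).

V* ≈ 347, P* ≈ 7.17

Set dP/dt = 0 with P > 0: 0.0017V - 0.59 = 0, so V* = 0.59/0.0017 = 347.
Set dV/dt = 0 with V > 0: 0.33 - 0.046P = 0, so P* = 0.33/0.046 = 7.17.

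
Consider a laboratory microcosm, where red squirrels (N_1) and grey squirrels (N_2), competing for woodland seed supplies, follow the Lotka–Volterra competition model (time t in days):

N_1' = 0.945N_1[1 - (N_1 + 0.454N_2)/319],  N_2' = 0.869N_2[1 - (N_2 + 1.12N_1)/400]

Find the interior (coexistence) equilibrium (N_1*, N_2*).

N_1* ≈ 280, N_2* ≈ 86.9

Setting both brackets to zero gives the nullclines N_1 + 0.454N_2 = 319 and 1.12N_1 + N_2 = 400.
Substituting N_2 = 400 - 1.12N_1 into the first: N_1(1 - 0.454·1.12) = 319 - 0.454·400.
So N_1* = 137/0.492 = 280, and then N_2* = 400 - 1.12·280 = 86.9.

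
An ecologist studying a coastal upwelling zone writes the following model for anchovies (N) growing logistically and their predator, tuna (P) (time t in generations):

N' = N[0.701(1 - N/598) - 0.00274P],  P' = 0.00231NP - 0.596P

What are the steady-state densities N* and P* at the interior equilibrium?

From dP/dt = 0 with P > 0: 0.00231N* = 0.596, so N* = 258.
Substitute into dN/dt = 0: 0.701(1 - 258/598) = 0.00274P*.
The bracket is 0.569, giving P* = 0.399/0.00274 = 145.

N* ≈ 258, P* ≈ 145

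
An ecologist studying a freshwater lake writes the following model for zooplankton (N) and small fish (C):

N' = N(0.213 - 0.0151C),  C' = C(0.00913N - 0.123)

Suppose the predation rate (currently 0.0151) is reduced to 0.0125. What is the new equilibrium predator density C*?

C* ≈ 17

At the interior fixed point, setting dN/dt = 0 with N > 0 fixes C* = (prey growth rate)/(NC coefficient) — independent of the other coefficients.
With the change, C* = 0.213/0.0125 = 17; it rises from 14.1.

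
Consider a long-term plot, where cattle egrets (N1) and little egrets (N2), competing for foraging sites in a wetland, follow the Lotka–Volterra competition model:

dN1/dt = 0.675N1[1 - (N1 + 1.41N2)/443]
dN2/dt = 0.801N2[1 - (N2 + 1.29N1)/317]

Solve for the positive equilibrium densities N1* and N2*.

Setting both brackets to zero gives the nullclines N1 + 1.41N2 = 443 and 1.29N1 + N2 = 317.
Substituting N2 = 317 - 1.29N1 into the first: N1(1 - 1.41·1.29) = 443 - 1.41·317.
So N1* = -3.97/-0.819 = 4.85, and then N2* = 317 - 1.29·4.85 = 311.

N1* ≈ 4.85, N2* ≈ 311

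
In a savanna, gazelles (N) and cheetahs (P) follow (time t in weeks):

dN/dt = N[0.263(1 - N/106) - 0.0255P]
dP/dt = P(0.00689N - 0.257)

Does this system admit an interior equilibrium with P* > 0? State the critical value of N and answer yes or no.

The predator equation gives dP/dt > 0 only when N > 0.257/0.00689 = 37.3.
Without the predator, N → K = 106. Since 106 > 37.3, the predator can invade and persist.

Threshold N = 37.3; K > 37.3, so yes, the predator persists.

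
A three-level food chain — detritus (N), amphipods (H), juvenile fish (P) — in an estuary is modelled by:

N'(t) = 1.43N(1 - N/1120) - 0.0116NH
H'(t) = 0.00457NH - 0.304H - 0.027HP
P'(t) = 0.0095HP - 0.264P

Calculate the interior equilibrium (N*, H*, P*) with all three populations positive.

N* ≈ 868, H* ≈ 27.8, P* ≈ 136

From dP/dt = 0: 0.0095H* = 0.264, so H* = 27.8.
From dN/dt = 0: 1.43(1 - N*/1120) = 0.0116·27.8, giving N* = 1120·(1 - 0.225) = 868.
From dH/dt = 0: 0.00457·868 - 0.304 = 0.027P*, so P* = 3.66/0.027 = 136.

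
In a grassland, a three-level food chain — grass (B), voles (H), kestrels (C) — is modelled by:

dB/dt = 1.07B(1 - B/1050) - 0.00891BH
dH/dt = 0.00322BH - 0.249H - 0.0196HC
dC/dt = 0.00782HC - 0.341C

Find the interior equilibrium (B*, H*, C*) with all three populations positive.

B* ≈ 669, H* ≈ 43.6, C* ≈ 97.2

From dC/dt = 0: 0.00782H* = 0.341, so H* = 43.6.
From dB/dt = 0: 1.07(1 - B*/1050) = 0.00891·43.6, giving B* = 1050·(1 - 0.363) = 669.
From dH/dt = 0: 0.00322·669 - 0.249 = 0.0196C*, so C* = 1.9/0.0196 = 97.2.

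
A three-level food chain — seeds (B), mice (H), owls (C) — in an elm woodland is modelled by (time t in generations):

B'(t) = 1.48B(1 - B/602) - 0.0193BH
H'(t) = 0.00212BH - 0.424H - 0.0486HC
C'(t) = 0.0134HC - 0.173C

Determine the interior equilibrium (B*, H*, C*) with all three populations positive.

B* ≈ 501, H* ≈ 12.9, C* ≈ 13.1

From dC/dt = 0: 0.0134H* = 0.173, so H* = 12.9.
From dB/dt = 0: 1.48(1 - B*/602) = 0.0193·12.9, giving B* = 602·(1 - 0.168) = 501.
From dH/dt = 0: 0.00212·501 - 0.424 = 0.0486C*, so C* = 0.637/0.0486 = 13.1.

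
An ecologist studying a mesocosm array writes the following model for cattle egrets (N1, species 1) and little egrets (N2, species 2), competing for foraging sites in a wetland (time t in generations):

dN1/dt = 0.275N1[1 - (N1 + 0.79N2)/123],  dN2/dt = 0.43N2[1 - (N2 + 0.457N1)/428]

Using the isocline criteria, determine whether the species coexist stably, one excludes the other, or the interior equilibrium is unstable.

species 2 excludes species 1

Compare the nullcline intercepts: K1/α12 = 123/0.79 = 156 < K2 = 428; K2/α21 = 428/0.457 = 937 > K1 = 123.
Since the inequalities point opposite ways, species 2 can invade but species 1 cannot.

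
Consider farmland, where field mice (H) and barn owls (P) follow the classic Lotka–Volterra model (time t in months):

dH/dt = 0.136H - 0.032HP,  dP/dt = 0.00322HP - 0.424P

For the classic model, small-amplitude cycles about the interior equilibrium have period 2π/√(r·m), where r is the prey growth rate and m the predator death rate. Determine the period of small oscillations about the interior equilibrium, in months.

T ≈ 26.2 months

Here r = 0.136 and m = 0.424, so r·m = 0.0577.
ω = √0.0577 = 0.24 per month, hence T = 2π/ω ≈ 26.2 months.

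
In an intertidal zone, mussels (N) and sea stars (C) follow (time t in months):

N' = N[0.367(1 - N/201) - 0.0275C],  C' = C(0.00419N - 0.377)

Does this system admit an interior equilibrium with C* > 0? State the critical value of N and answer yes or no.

The predator equation gives dC/dt > 0 only when N > 0.377/0.00419 = 90.
Without the predator, N → K = 201. Since 201 > 90, the predator can invade and persist.

Threshold N = 90; K > 90, so yes, the predator persists.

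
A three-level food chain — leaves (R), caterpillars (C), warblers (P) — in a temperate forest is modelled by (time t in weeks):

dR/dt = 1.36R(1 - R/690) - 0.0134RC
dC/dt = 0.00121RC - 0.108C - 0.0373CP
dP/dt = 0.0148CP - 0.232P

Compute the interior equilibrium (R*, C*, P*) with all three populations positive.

R* ≈ 583, C* ≈ 15.7, P* ≈ 16

From dP/dt = 0: 0.0148C* = 0.232, so C* = 15.7.
From dR/dt = 0: 1.36(1 - R*/690) = 0.0134·15.7, giving R* = 690·(1 - 0.154) = 583.
From dC/dt = 0: 0.00121·583 - 0.108 = 0.0373P*, so P* = 0.598/0.0373 = 16.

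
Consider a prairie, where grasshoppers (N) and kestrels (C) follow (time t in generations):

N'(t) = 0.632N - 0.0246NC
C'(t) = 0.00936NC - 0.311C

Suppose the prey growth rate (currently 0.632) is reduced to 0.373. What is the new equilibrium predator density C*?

C* ≈ 15.2

At the interior fixed point, setting dN/dt = 0 with N > 0 fixes C* = (prey growth rate)/(NC coefficient) — independent of the other coefficients.
With the change, C* = 0.373/0.0246 = 15.2; it falls from 25.7.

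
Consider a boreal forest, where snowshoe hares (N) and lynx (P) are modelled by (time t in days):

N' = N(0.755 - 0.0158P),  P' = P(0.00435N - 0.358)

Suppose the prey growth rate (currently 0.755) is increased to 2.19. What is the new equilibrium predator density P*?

At the interior fixed point, setting dN/dt = 0 with N > 0 fixes P* = (prey growth rate)/(NP coefficient) — independent of the other coefficients.
With the change, P* = 2.19/0.0158 = 139; it rises from 47.8.

P* ≈ 139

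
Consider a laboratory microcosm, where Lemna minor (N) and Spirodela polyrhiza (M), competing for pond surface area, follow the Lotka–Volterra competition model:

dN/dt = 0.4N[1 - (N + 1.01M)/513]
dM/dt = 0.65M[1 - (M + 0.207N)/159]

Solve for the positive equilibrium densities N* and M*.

Setting both brackets to zero gives the nullclines N + 1.01M = 513 and 0.207N + M = 159.
Substituting M = 159 - 0.207N into the first: N(1 - 1.01·0.207) = 513 - 1.01·159.
So N* = 352/0.791 = 446, and then M* = 159 - 0.207·446 = 66.8.

N* ≈ 446, M* ≈ 66.8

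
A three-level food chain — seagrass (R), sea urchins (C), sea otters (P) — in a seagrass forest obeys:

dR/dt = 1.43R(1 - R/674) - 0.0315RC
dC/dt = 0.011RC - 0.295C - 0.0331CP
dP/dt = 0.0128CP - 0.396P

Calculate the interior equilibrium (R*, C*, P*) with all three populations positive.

R* ≈ 215, C* ≈ 30.9, P* ≈ 62.4

From dP/dt = 0: 0.0128C* = 0.396, so C* = 30.9.
From dR/dt = 0: 1.43(1 - R*/674) = 0.0315·30.9, giving R* = 674·(1 - 0.681) = 215.
From dC/dt = 0: 0.011·215 - 0.295 = 0.0331P*, so P* = 2.07/0.0331 = 62.4.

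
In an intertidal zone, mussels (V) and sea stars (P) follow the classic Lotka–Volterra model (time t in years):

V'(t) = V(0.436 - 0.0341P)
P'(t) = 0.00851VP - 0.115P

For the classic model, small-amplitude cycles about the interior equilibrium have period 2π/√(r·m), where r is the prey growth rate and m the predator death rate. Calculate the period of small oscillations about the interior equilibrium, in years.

T ≈ 28.1 years

Here r = 0.436 and m = 0.115, so r·m = 0.0501.
ω = √0.0501 = 0.224 per year, hence T = 2π/ω ≈ 28.1 years.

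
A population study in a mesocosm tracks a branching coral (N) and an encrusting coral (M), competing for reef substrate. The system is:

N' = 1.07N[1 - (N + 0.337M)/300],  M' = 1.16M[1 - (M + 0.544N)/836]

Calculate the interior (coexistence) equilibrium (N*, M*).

N* ≈ 22.4, M* ≈ 824

Setting both brackets to zero gives the nullclines N + 0.337M = 300 and 0.544N + M = 836.
Substituting M = 836 - 0.544N into the first: N(1 - 0.337·0.544) = 300 - 0.337·836.
So N* = 18.3/0.817 = 22.4, and then M* = 836 - 0.544·22.4 = 824.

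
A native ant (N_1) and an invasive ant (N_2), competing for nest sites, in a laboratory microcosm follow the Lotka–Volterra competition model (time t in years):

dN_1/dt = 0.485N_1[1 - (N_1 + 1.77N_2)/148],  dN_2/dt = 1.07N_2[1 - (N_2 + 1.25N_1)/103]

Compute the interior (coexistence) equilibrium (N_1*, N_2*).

Setting both brackets to zero gives the nullclines N_1 + 1.77N_2 = 148 and 1.25N_1 + N_2 = 103.
Substituting N_2 = 103 - 1.25N_1 into the first: N_1(1 - 1.77·1.25) = 148 - 1.77·103.
So N_1* = -34.3/-1.21 = 28.3, and then N_2* = 103 - 1.25·28.3 = 67.6.

N_1* ≈ 28.3, N_2* ≈ 67.6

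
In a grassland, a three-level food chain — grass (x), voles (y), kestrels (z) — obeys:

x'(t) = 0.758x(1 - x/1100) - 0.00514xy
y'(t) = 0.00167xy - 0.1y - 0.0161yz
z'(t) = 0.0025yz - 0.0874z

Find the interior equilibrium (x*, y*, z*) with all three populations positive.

From dz/dt = 0: 0.0025y* = 0.0874, so y* = 35.
From dx/dt = 0: 0.758(1 - x*/1100) = 0.00514·35, giving x* = 1100·(1 - 0.237) = 839.
From dy/dt = 0: 0.00167·839 - 0.1 = 0.0161z*, so z* = 1.3/0.0161 = 80.8.

x* ≈ 839, y* ≈ 35, z* ≈ 80.8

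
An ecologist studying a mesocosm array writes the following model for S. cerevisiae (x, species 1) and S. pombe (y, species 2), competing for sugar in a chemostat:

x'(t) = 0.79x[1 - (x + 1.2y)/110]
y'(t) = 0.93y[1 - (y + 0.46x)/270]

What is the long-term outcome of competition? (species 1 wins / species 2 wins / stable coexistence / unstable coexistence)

Compare the nullcline intercepts: K1/α12 = 110/1.2 = 91.7 < K2 = 270; K2/α21 = 270/0.46 = 587 > K1 = 110.
Since the inequalities point opposite ways, species 2 can invade but species 1 cannot.

species 2 excludes species 1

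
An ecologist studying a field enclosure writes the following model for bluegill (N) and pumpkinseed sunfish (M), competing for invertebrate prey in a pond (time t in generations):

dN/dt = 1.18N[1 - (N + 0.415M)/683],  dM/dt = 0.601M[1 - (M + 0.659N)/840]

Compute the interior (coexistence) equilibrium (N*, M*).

Setting both brackets to zero gives the nullclines N + 0.415M = 683 and 0.659N + M = 840.
Substituting M = 840 - 0.659N into the first: N(1 - 0.415·0.659) = 683 - 0.415·840.
So N* = 334/0.727 = 460, and then M* = 840 - 0.659·460 = 537.

N* ≈ 460, M* ≈ 537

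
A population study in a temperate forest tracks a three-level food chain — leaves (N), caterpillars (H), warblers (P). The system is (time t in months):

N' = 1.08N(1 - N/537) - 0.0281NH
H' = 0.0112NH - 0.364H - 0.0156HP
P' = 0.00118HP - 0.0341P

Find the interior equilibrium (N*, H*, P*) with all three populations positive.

From dP/dt = 0: 0.00118H* = 0.0341, so H* = 28.9.
From dN/dt = 0: 1.08(1 - N*/537) = 0.0281·28.9, giving N* = 537·(1 - 0.752) = 133.
From dH/dt = 0: 0.0112·133 - 0.364 = 0.0156P*, so P* = 1.13/0.0156 = 72.3.

N* ≈ 133, H* ≈ 28.9, P* ≈ 72.3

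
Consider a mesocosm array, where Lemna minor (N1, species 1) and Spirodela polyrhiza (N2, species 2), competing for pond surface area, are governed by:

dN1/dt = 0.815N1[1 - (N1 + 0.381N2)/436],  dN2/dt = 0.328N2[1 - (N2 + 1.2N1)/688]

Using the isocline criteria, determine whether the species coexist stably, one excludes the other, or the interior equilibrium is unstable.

stable coexistence

Compare the nullcline intercepts: K1/α12 = 436/0.381 = 1140 > K2 = 688; K2/α21 = 688/1.2 = 573 > K1 = 436.
Since both inequalities hold, each species can invade when rare, so the interior equilibrium is stable.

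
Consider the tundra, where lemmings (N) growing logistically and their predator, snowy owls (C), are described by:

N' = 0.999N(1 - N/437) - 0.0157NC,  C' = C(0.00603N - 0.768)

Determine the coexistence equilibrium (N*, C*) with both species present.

From dC/dt = 0 with C > 0: 0.00603N* = 0.768, so N* = 127.
Substitute into dN/dt = 0: 0.999(1 - 127/437) = 0.0157C*.
The bracket is 0.709, giving C* = 0.708/0.0157 = 45.1.

N* ≈ 127, C* ≈ 45.1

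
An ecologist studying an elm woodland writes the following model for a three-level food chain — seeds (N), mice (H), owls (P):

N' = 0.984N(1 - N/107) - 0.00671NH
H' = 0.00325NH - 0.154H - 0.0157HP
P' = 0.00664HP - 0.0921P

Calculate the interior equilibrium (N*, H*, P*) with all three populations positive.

N* ≈ 96.9, H* ≈ 13.9, P* ≈ 10.2

From dP/dt = 0: 0.00664H* = 0.0921, so H* = 13.9.
From dN/dt = 0: 0.984(1 - N*/107) = 0.00671·13.9, giving N* = 107·(1 - 0.0946) = 96.9.
From dH/dt = 0: 0.00325·96.9 - 0.154 = 0.0157P*, so P* = 0.161/0.0157 = 10.2.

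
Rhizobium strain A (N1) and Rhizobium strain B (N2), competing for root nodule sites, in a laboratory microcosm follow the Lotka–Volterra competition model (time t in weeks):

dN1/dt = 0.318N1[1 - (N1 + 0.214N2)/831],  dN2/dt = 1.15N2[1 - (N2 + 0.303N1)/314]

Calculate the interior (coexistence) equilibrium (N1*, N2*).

Setting both brackets to zero gives the nullclines N1 + 0.214N2 = 831 and 0.303N1 + N2 = 314.
Substituting N2 = 314 - 0.303N1 into the first: N1(1 - 0.214·0.303) = 831 - 0.214·314.
So N1* = 764/0.935 = 817, and then N2* = 314 - 0.303·817 = 66.5.

N1* ≈ 817, N2* ≈ 66.5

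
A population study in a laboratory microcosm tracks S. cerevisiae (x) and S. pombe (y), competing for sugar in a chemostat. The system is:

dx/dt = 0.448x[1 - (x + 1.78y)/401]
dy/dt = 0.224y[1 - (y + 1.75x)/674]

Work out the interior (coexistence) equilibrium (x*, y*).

x* ≈ 378, y* ≈ 13.1

Setting both brackets to zero gives the nullclines x + 1.78y = 401 and 1.75x + y = 674.
Substituting y = 674 - 1.75x into the first: x(1 - 1.78·1.75) = 401 - 1.78·674.
So x* = -799/-2.12 = 378, and then y* = 674 - 1.75·378 = 13.1.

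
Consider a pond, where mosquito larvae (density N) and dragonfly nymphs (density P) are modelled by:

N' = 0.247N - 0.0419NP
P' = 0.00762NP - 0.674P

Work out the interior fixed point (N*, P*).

N* ≈ 88.5, P* ≈ 5.89

Set dP/dt = 0 with P > 0: 0.00762N - 0.674 = 0, so N* = 0.674/0.00762 = 88.5.
Set dN/dt = 0 with N > 0: 0.247 - 0.0419P = 0, so P* = 0.247/0.0419 = 5.89.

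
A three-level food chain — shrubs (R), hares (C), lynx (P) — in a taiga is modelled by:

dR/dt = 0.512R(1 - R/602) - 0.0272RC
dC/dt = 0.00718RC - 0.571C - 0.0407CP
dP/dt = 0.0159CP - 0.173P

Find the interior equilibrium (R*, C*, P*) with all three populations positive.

R* ≈ 254, C* ≈ 10.9, P* ≈ 30.8

From dP/dt = 0: 0.0159C* = 0.173, so C* = 10.9.
From dR/dt = 0: 0.512(1 - R*/602) = 0.0272·10.9, giving R* = 602·(1 - 0.578) = 254.
From dC/dt = 0: 0.00718·254 - 0.571 = 0.0407P*, so P* = 1.25/0.0407 = 30.8.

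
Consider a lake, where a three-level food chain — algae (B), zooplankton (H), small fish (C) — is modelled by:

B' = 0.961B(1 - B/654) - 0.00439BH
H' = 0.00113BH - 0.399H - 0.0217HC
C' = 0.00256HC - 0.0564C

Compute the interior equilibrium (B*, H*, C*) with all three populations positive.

From dC/dt = 0: 0.00256H* = 0.0564, so H* = 22.
From dB/dt = 0: 0.961(1 - B*/654) = 0.00439·22, giving B* = 654·(1 - 0.101) = 588.
From dH/dt = 0: 0.00113·588 - 0.399 = 0.0217C*, so C* = 0.266/0.0217 = 12.2.

B* ≈ 588, H* ≈ 22, C* ≈ 12.2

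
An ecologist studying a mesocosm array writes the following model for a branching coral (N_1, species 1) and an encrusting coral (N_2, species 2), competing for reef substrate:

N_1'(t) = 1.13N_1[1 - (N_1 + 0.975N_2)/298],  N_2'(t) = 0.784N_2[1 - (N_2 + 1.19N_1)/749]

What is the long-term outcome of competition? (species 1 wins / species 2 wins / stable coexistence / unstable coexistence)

Compare the nullcline intercepts: K1/α12 = 298/0.975 = 306 < K2 = 749; K2/α21 = 749/1.19 = 629 > K1 = 298.
Since the inequalities point opposite ways, species 2 can invade but species 1 cannot.

species 2 excludes species 1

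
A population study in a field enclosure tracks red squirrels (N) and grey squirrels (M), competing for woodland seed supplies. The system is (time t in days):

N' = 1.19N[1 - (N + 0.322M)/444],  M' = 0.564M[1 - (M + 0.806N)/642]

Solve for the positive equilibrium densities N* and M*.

N* ≈ 320, M* ≈ 384

Setting both brackets to zero gives the nullclines N + 0.322M = 444 and 0.806N + M = 642.
Substituting M = 642 - 0.806N into the first: N(1 - 0.322·0.806) = 444 - 0.322·642.
So N* = 237/0.74 = 320, and then M* = 642 - 0.806·320 = 384.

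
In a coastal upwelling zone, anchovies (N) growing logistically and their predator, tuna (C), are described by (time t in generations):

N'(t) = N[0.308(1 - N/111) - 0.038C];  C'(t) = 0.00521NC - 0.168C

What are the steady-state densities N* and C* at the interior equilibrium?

N* ≈ 32.2, C* ≈ 5.75

From dC/dt = 0 with C > 0: 0.00521N* = 0.168, so N* = 32.2.
Substitute into dN/dt = 0: 0.308(1 - 32.2/111) = 0.038C*.
The bracket is 0.709, giving C* = 0.219/0.038 = 5.75.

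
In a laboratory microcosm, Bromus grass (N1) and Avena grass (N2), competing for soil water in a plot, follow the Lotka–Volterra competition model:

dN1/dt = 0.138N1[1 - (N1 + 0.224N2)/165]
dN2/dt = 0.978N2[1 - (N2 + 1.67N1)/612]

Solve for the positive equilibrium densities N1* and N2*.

N1* ≈ 44.6, N2* ≈ 538

Setting both brackets to zero gives the nullclines N1 + 0.224N2 = 165 and 1.67N1 + N2 = 612.
Substituting N2 = 612 - 1.67N1 into the first: N1(1 - 0.224·1.67) = 165 - 0.224·612.
So N1* = 27.9/0.626 = 44.6, and then N2* = 612 - 1.67·44.6 = 538.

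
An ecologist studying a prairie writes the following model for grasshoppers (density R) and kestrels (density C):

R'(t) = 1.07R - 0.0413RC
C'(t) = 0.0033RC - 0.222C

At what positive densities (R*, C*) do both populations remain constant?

R* ≈ 67.3, C* ≈ 25.9

Set dC/dt = 0 with C > 0: 0.0033R - 0.222 = 0, so R* = 0.222/0.0033 = 67.3.
Set dR/dt = 0 with R > 0: 1.07 - 0.0413C = 0, so C* = 1.07/0.0413 = 25.9.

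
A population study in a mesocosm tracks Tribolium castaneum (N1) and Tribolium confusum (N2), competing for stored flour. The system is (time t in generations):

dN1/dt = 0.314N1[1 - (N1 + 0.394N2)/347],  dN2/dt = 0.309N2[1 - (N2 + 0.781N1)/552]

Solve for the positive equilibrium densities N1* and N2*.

Setting both brackets to zero gives the nullclines N1 + 0.394N2 = 347 and 0.781N1 + N2 = 552.
Substituting N2 = 552 - 0.781N1 into the first: N1(1 - 0.394·0.781) = 347 - 0.394·552.
So N1* = 130/0.692 = 187, and then N2* = 552 - 0.781·187 = 406.

N1* ≈ 187, N2* ≈ 406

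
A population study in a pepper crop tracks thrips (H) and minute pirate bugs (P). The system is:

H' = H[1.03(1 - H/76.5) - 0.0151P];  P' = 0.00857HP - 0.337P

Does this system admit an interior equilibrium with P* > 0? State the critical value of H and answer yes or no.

The predator equation gives dP/dt > 0 only when H > 0.337/0.00857 = 39.3.
Without the predator, H → K = 76.5. Since 76.5 > 39.3, the predator can invade and persist.

Threshold H = 39.3; K > 39.3, so yes, the predator persists.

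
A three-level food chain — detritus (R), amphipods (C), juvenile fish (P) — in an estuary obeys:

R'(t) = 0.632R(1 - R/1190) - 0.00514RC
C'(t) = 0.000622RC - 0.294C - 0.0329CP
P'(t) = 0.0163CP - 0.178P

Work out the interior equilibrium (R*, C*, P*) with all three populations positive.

From dP/dt = 0: 0.0163C* = 0.178, so C* = 10.9.
From dR/dt = 0: 0.632(1 - R*/1190) = 0.00514·10.9, giving R* = 1190·(1 - 0.0888) = 1080.
From dC/dt = 0: 0.000622·1080 - 0.294 = 0.0329P*, so P* = 0.38/0.0329 = 11.6.

R* ≈ 1080, C* ≈ 10.9, P* ≈ 11.6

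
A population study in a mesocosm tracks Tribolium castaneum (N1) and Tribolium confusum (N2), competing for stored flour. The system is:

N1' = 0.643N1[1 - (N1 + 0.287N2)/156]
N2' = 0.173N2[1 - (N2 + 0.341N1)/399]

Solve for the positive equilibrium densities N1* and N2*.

Setting both brackets to zero gives the nullclines N1 + 0.287N2 = 156 and 0.341N1 + N2 = 399.
Substituting N2 = 399 - 0.341N1 into the first: N1(1 - 0.287·0.341) = 156 - 0.287·399.
So N1* = 41.5/0.902 = 46, and then N2* = 399 - 0.341·46 = 383.

N1* ≈ 46, N2* ≈ 383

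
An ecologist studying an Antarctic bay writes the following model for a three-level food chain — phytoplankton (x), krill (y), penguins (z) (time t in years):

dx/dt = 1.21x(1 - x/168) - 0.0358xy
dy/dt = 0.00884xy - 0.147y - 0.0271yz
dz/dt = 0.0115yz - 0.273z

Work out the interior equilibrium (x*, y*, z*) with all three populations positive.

From dz/dt = 0: 0.0115y* = 0.273, so y* = 23.7.
From dx/dt = 0: 1.21(1 - x*/168) = 0.0358·23.7, giving x* = 168·(1 - 0.702) = 50.
From dy/dt = 0: 0.00884·50 - 0.147 = 0.0271z*, so z* = 0.295/0.0271 = 10.9.

x* ≈ 50, y* ≈ 23.7, z* ≈ 10.9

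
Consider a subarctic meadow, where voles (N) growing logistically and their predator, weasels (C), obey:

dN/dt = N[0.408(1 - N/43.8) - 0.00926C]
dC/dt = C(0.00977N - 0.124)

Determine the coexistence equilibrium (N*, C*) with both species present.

From dC/dt = 0 with C > 0: 0.00977N* = 0.124, so N* = 12.7.
Substitute into dN/dt = 0: 0.408(1 - 12.7/43.8) = 0.00926C*.
The bracket is 0.71, giving C* = 0.29/0.00926 = 31.3.

N* ≈ 12.7, C* ≈ 31.3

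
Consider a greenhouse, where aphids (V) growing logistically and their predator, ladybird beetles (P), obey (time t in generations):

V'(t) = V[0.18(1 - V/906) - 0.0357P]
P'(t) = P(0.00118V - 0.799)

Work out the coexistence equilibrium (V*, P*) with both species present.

From dP/dt = 0 with P > 0: 0.00118V* = 0.799, so V* = 677.
Substitute into dV/dt = 0: 0.18(1 - 677/906) = 0.0357P*.
The bracket is 0.253, giving P* = 0.0455/0.0357 = 1.27.

V* ≈ 677, P* ≈ 1.27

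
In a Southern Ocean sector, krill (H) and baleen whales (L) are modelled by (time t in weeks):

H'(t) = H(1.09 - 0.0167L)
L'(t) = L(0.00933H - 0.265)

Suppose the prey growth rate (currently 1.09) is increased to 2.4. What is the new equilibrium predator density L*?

L* ≈ 144

At the interior fixed point, setting dH/dt = 0 with H > 0 fixes L* = (prey growth rate)/(HL coefficient) — independent of the other coefficients.
With the change, L* = 2.4/0.0167 = 144; it rises from 65.3.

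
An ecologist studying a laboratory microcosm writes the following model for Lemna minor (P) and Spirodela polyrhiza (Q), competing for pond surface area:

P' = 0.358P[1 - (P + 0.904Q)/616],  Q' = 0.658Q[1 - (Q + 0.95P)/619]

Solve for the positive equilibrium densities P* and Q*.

P* ≈ 400, Q* ≈ 239

Setting both brackets to zero gives the nullclines P + 0.904Q = 616 and 0.95P + Q = 619.
Substituting Q = 619 - 0.95P into the first: P(1 - 0.904·0.95) = 616 - 0.904·619.
So P* = 56.4/0.141 = 400, and then Q* = 619 - 0.95·400 = 239.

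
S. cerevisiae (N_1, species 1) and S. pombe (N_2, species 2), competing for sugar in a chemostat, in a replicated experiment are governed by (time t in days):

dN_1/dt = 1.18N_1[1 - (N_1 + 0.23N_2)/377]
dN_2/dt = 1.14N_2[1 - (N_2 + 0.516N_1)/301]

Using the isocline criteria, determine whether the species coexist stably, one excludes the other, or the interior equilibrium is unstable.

stable coexistence

Compare the nullcline intercepts: K1/α12 = 377/0.23 = 1640 > K2 = 301; K2/α21 = 301/0.516 = 583 > K1 = 377.
Since both inequalities hold, each species can invade when rare, so the interior equilibrium is stable.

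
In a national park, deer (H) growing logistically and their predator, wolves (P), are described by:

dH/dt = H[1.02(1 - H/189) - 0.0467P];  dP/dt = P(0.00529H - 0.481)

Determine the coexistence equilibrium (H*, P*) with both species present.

From dP/dt = 0 with P > 0: 0.00529H* = 0.481, so H* = 90.9.
Substitute into dH/dt = 0: 1.02(1 - 90.9/189) = 0.0467P*.
The bracket is 0.519, giving P* = 0.529/0.0467 = 11.3.

H* ≈ 90.9, P* ≈ 11.3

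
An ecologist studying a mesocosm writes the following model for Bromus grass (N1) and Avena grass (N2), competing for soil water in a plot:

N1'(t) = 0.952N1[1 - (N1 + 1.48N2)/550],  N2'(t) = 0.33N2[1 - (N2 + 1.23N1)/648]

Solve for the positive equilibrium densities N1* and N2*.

N1* ≈ 499, N2* ≈ 34.7

Setting both brackets to zero gives the nullclines N1 + 1.48N2 = 550 and 1.23N1 + N2 = 648.
Substituting N2 = 648 - 1.23N1 into the first: N1(1 - 1.48·1.23) = 550 - 1.48·648.
So N1* = -409/-0.82 = 499, and then N2* = 648 - 1.23·499 = 34.7.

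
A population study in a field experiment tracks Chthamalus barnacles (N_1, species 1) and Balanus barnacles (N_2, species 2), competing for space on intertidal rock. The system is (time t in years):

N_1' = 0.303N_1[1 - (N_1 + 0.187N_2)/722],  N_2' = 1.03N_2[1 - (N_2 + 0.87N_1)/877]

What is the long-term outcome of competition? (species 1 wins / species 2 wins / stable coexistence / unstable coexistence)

Compare the nullcline intercepts: K1/α12 = 722/0.187 = 3860 > K2 = 877; K2/α21 = 877/0.87 = 1010 > K1 = 722.
Since both inequalities hold, each species can invade when rare, so the interior equilibrium is stable.

stable coexistence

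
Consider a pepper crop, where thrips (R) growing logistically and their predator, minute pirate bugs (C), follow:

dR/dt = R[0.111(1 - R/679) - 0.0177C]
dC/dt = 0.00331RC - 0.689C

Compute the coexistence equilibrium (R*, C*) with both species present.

R* ≈ 208, C* ≈ 4.35

From dC/dt = 0 with C > 0: 0.00331R* = 0.689, so R* = 208.
Substitute into dR/dt = 0: 0.111(1 - 208/679) = 0.0177C*.
The bracket is 0.693, giving C* = 0.077/0.0177 = 4.35.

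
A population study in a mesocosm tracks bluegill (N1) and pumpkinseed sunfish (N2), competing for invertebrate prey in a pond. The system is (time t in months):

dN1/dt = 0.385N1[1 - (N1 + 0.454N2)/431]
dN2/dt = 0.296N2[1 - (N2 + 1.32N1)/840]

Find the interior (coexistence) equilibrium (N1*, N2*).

N1* ≈ 124, N2* ≈ 676

Setting both brackets to zero gives the nullclines N1 + 0.454N2 = 431 and 1.32N1 + N2 = 840.
Substituting N2 = 840 - 1.32N1 into the first: N1(1 - 0.454·1.32) = 431 - 0.454·840.
So N1* = 49.6/0.401 = 124, and then N2* = 840 - 1.32·124 = 676.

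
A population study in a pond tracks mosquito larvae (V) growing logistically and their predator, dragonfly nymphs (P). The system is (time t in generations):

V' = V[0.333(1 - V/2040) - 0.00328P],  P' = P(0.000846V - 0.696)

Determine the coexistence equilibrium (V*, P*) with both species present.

V* ≈ 823, P* ≈ 60.6

From dP/dt = 0 with P > 0: 0.000846V* = 0.696, so V* = 823.
Substitute into dV/dt = 0: 0.333(1 - 823/2040) = 0.00328P*.
The bracket is 0.597, giving P* = 0.199/0.00328 = 60.6.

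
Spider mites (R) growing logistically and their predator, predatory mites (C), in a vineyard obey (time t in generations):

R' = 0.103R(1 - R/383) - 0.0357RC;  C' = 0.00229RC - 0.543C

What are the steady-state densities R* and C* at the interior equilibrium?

From dC/dt = 0 with C > 0: 0.00229R* = 0.543, so R* = 237.
Substitute into dR/dt = 0: 0.103(1 - 237/383) = 0.0357C*.
The bracket is 0.381, giving C* = 0.0392/0.0357 = 1.1.

R* ≈ 237, C* ≈ 1.1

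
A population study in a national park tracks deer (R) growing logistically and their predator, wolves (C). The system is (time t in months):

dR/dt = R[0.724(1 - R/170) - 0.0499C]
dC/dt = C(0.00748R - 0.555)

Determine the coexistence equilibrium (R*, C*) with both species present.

R* ≈ 74.2, C* ≈ 8.18

From dC/dt = 0 with C > 0: 0.00748R* = 0.555, so R* = 74.2.
Substitute into dR/dt = 0: 0.724(1 - 74.2/170) = 0.0499C*.
The bracket is 0.564, giving C* = 0.408/0.0499 = 8.18.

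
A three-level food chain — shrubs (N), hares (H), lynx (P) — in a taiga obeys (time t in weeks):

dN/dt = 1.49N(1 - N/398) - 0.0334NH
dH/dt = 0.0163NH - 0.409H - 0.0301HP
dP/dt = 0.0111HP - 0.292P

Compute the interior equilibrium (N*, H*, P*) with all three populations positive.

From dP/dt = 0: 0.0111H* = 0.292, so H* = 26.3.
From dN/dt = 0: 1.49(1 - N*/398) = 0.0334·26.3, giving N* = 398·(1 - 0.59) = 163.
From dH/dt = 0: 0.0163·163 - 0.409 = 0.0301P*, so P* = 2.25/0.0301 = 74.8.

N* ≈ 163, H* ≈ 26.3, P* ≈ 74.8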